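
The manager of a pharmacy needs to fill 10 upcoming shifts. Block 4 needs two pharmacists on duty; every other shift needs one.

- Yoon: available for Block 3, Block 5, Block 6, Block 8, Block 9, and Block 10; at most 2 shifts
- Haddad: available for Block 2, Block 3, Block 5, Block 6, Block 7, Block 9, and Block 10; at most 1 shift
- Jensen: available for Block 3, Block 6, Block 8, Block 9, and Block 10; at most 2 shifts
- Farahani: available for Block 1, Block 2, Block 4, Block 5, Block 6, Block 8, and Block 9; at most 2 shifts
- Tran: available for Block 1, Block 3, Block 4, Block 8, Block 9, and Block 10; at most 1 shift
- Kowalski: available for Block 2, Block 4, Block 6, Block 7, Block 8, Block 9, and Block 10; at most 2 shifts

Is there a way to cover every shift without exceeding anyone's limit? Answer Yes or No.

Total capacity is 2+1+2+2+1+2 = 10 but 11 worker-slots are needed — infeasible.

No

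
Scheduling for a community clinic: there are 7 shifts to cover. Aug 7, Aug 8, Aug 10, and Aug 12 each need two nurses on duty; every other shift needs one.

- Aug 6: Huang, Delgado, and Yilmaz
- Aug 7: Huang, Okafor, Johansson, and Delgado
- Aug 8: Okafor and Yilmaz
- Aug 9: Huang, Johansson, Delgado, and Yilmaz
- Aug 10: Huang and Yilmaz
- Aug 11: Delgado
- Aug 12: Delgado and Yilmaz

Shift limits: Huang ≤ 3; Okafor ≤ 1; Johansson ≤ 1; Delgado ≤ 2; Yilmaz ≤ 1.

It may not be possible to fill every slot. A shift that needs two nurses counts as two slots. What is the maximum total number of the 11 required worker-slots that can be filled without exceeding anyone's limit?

Total capacity across all nurses is 3+1+1+2+1 = 8, and 11 slots are needed, so at most 8 can be filled.
An assignment achieving 8: Aug 6→Huang, Aug 7→Huang+Johansson, Aug 8→Okafor+Yilmaz, Aug 10→Huang, Aug 11→Delgado, Aug 12→Delgado.
Loads: Huang 3/3, Okafor 1/1, Johansson 1/1, Delgado 2/2, Yilmaz 1/1.

8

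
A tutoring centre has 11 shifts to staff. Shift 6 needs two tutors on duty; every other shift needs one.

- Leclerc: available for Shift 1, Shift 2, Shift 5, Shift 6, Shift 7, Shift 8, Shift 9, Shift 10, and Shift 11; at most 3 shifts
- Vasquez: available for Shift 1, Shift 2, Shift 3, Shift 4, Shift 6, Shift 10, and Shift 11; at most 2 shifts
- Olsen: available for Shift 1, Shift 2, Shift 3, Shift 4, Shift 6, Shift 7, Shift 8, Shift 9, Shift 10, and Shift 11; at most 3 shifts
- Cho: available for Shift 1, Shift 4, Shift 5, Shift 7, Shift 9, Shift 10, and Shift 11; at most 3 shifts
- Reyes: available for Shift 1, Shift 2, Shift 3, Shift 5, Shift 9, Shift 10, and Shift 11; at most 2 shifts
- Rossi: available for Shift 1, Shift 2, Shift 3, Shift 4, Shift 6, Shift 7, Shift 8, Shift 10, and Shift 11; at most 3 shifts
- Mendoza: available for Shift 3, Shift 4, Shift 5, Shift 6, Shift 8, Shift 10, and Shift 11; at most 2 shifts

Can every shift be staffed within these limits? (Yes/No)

One valid schedule: Shift 1→Olsen, Shift 2→Vasquez, Shift 3→Vasquez, Shift 4→Olsen, Shift 5→Leclerc, Shift 6→Rossi+Mendoza, Shift 7→Leclerc, Shift 8→Leclerc, Shift 9→Olsen, Shift 10→Cho, Shift 11→Cho.
Loads: Leclerc 3/3, Vasquez 2/2, Olsen 3/3, Cho 2/3, Reyes 0/2, Rossi 1/3, Mendoza 1/2 — all within limits.

Yes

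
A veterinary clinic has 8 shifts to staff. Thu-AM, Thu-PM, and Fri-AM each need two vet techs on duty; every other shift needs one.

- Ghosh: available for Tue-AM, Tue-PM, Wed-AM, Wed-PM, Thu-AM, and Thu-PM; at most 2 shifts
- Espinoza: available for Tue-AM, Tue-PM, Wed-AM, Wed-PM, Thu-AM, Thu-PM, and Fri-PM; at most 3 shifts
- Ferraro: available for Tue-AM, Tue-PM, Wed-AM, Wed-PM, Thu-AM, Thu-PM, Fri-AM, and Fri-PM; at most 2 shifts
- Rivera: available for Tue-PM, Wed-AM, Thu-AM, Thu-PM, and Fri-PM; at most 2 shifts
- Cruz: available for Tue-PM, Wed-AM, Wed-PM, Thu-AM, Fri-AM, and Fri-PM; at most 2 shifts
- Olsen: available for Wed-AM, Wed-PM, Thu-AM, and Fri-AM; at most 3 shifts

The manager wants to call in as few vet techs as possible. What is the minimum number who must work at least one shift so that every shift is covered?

5

11 slots to fill and no one can take more than 3, so at least ⌈11/3⌉ = 4 vet techs are needed.
Any 4 vet techs together have capacity at most 3+3+2+2 = 10 < 11 slots, so 4 can never suffice.
Ghosh, Espinoza, Ferraro, Rivera, and Cruz alone can cover everything: Tue-AM→Ghosh, Tue-PM→Espinoza, Wed-AM→Espinoza, Wed-PM→Ghosh, Thu-AM→Rivera+Cruz, Thu-PM→Ferraro+Rivera, Fri-AM→Ferraro+Cruz, Fri-PM→Espinoza.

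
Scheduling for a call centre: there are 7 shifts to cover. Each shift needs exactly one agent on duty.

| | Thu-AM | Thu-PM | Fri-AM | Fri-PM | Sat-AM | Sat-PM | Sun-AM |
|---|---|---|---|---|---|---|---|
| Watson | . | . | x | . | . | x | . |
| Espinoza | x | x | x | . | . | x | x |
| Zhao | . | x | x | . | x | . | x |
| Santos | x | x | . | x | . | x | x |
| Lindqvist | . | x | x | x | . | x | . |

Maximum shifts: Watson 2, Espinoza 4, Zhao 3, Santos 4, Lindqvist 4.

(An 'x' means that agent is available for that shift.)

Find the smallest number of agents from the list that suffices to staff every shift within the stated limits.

2

7 slots to fill and no one can take more than 4, so at least ⌈7/4⌉ = 2 agents are needed.
Zhao and Santos alone can cover everything: Thu-AM→Santos, Thu-PM→Zhao, Fri-AM→Zhao, Fri-PM→Santos, Sat-AM→Zhao, Sat-PM→Santos, Sun-AM→Santos.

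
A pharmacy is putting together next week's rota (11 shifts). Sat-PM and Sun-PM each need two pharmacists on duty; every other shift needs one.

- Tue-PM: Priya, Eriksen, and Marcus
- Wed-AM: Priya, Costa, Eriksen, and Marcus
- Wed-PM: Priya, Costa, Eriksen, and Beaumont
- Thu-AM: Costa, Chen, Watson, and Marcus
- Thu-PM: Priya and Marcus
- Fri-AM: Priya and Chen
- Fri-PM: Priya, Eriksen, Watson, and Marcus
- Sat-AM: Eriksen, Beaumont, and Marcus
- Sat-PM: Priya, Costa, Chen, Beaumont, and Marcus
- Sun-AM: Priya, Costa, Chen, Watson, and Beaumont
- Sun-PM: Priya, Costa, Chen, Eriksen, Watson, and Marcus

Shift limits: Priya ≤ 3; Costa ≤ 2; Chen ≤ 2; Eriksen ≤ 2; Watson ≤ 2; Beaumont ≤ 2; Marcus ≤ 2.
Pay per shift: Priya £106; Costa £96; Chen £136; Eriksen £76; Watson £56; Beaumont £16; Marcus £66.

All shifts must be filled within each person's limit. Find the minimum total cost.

Picking the cheapest available pharmacist for each shift independently would cost £668, but that ignores the shift limits.
An optimal schedule: Tue-PM→Marcus, Wed-AM→Eriksen, Wed-PM→Beaumont, Thu-AM→Watson, Thu-PM→Marcus, Fri-AM→Priya, Fri-PM→Watson, Sat-AM→Beaumont, Sat-PM→Costa+Priya, Sun-AM→Costa, Sun-PM→Eriksen+Priya.
Total: 66 + 76 + 16 + 56 + 66 + 106 + 56 + 16 + 96 + 106 + 96 + 76 + 106 = £938.

£938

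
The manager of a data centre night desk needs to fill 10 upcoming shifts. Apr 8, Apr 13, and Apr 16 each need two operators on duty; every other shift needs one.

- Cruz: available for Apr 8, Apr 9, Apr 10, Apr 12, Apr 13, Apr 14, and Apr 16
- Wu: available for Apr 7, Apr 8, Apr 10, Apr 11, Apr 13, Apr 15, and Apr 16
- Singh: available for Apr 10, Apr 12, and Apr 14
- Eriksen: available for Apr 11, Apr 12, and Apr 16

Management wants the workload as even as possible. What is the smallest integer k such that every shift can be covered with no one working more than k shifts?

With 4 operators and 13 worker-slots to fill, someone must work at least ⌈13/4⌉ = 4 shifts, so k ≥ 4.
k = 4 works: Apr 7→Wu, Apr 8→Cruz+Wu, Apr 9→Cruz, Apr 10→Singh, Apr 11→Eriksen, Apr 12→Singh, Apr 13→Cruz+Wu, Apr 14→Singh, Apr 15→Wu, Apr 16→Cruz+Eriksen.
Loads: Cruz 4, Wu 4, Singh 3, Eriksen 2 — all ≤ 4.

4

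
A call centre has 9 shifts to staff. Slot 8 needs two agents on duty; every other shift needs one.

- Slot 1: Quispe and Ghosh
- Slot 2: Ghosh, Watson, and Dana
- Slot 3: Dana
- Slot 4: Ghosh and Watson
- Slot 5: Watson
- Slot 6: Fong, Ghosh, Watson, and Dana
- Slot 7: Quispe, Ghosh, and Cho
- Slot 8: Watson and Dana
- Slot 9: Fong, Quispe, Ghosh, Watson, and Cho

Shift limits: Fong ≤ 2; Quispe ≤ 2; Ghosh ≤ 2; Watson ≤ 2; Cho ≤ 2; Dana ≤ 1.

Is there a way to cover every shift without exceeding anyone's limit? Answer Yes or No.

Total capacity is 11 and 10 slots are needed, so capacity alone doesn't rule it out.
Shifts {Slot 3, Slot 8} need 3 worker-slots in total, but the agents available for any of those shifts (Watson and Dana) can supply at most 2 among them. So no valid schedule exists.

No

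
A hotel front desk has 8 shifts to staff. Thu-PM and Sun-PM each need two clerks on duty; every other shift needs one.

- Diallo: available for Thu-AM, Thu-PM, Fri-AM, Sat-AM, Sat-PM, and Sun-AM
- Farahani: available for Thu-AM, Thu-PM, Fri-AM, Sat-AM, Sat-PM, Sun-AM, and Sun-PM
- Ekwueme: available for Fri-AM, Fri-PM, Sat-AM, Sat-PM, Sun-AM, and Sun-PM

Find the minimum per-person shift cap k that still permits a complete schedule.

4

With 3 clerks and 10 worker-slots to fill, someone must work at least ⌈10/3⌉ = 4 shifts, so k ≥ 4.
k = 4 works: Thu-AM→Diallo, Thu-PM→Diallo+Farahani, Fri-AM→Diallo, Fri-PM→Ekwueme, Sat-AM→Diallo, Sat-PM→Farahani, Sun-AM→Farahani, Sun-PM→Farahani+Ekwueme.
Loads: Diallo 4, Farahani 4, Ekwueme 2 — all ≤ 4.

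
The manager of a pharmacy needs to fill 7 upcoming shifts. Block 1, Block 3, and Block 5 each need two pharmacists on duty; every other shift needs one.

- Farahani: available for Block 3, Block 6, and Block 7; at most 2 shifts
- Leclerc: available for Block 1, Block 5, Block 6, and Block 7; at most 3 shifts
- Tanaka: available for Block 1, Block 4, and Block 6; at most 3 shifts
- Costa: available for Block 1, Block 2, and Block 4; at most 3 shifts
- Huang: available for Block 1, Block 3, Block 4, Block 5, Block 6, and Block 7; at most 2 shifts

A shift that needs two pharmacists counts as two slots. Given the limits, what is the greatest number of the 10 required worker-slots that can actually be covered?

Total capacity across all pharmacists is 2+3+3+3+2 = 13, and 10 slots are needed, so at most 10 can be filled.
An assignment achieving 10: Block 1→Leclerc+Tanaka, Block 2→Costa, Block 3→Farahani+Huang, Block 4→Tanaka, Block 5→Leclerc+Huang, Block 6→Leclerc, Block 7→Farahani.
Loads: Farahani 2/2, Leclerc 3/3, Tanaka 2/3, Costa 1/3, Huang 2/2.

10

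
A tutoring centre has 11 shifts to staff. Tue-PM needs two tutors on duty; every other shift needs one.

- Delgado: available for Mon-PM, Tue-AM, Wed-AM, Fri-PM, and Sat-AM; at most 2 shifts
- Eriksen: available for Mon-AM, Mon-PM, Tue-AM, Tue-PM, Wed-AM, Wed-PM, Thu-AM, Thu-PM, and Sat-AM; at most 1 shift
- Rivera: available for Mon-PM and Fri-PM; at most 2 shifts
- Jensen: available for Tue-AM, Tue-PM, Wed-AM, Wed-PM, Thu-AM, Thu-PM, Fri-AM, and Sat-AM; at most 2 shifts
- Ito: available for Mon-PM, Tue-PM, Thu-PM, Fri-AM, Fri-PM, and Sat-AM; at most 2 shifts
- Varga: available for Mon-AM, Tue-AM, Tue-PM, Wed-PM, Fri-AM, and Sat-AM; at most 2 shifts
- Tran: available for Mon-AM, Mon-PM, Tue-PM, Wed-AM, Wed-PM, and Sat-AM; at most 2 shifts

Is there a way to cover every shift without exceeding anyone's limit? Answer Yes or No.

One valid schedule: Mon-AM→Varga, Mon-PM→Rivera, Tue-AM→Delgado, Tue-PM→Ito+Tran, Wed-AM→Tran, Wed-PM→Varga, Thu-AM→Eriksen, Thu-PM→Jensen, Fri-AM→Jensen, Fri-PM→Delgado, Sat-AM→Ito.
Loads: Delgado 2/2, Eriksen 1/1, Rivera 1/2, Jensen 2/2, Ito 2/2, Varga 2/2, Tran 2/2 — all within limits.

Yes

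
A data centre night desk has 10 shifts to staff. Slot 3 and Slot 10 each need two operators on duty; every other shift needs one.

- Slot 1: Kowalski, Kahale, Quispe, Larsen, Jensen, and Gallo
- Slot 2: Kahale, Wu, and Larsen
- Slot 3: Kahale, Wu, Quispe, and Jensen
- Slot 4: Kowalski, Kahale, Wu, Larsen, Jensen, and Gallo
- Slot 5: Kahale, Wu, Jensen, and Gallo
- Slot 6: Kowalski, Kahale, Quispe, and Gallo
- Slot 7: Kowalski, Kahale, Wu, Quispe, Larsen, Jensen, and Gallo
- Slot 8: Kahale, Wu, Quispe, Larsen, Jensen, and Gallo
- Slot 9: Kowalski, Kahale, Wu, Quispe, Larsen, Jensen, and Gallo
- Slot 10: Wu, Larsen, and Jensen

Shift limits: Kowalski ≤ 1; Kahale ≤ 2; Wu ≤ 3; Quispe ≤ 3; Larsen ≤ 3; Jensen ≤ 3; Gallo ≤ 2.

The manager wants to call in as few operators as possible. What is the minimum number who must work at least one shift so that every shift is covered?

12 slots to fill and no one can take more than 3, so at least ⌈12/3⌉ = 4 operators are needed.
Wu, Quispe, Larsen, and Jensen alone can cover everything: Slot 1→Quispe, Slot 2→Wu, Slot 3→Wu+Quispe, Slot 4→Larsen, Slot 5→Wu, Slot 6→Quispe, Slot 7→Larsen, Slot 8→Jensen, Slot 9→Jensen, Slot 10→Larsen+Jensen.

4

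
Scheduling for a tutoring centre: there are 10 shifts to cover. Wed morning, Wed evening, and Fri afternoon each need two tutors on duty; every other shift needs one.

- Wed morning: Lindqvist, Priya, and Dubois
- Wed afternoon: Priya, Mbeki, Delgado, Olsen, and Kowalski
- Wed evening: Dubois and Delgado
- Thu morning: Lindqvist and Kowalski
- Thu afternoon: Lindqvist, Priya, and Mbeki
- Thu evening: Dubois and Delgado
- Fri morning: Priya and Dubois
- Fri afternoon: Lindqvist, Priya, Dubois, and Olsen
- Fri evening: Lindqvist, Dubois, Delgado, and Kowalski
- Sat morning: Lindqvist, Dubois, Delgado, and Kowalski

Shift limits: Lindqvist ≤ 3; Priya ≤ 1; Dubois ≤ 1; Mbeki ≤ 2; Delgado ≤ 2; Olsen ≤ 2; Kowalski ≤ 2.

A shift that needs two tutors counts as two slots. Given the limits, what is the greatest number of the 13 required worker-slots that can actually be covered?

Total capacity across all tutors is 3+1+1+2+2+2+2 = 13, and 13 slots are needed, so at most 13 can be filled.
Shifts {Wed morning, Wed evening, Fri morning} need 5 slots but only Lindqvist, Priya, Dubois, and Delgado are available for them, supplying at most 4 — so at least 1 slot must go unfilled.
An assignment achieving 12: Wed morning→Lindqvist, Wed afternoon→Mbeki, Wed evening→Dubois+Delgado, Thu morning→Lindqvist, Thu afternoon→Mbeki, Thu evening→Delgado, Fri morning→Priya, Fri afternoon→Lindqvist+Olsen, Fri evening→Kowalski, Sat morning→Kowalski.
Loads: Lindqvist 3/3, Priya 1/1, Dubois 1/1, Mbeki 2/2, Delgado 2/2, Olsen 1/2, Kowalski 2/2.

12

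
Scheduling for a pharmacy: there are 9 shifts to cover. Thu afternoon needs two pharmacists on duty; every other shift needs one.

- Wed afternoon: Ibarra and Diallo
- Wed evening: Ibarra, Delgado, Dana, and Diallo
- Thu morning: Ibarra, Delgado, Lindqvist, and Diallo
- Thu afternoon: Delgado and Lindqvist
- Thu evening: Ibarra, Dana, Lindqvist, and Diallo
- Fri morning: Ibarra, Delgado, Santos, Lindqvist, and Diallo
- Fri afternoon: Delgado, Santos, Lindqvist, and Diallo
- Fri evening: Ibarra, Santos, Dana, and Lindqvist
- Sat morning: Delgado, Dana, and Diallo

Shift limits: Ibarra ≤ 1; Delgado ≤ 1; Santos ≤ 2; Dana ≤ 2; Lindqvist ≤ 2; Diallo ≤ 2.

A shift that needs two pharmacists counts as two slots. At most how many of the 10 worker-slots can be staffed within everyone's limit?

Total capacity across all pharmacists is 1+1+2+2+2+2 = 10, and 10 slots are needed, so at most 10 can be filled.
An assignment achieving 10: Wed afternoon→Ibarra, Wed evening→Dana, Thu morning→Lindqvist, Thu afternoon→Delgado+Lindqvist, Thu evening→Diallo, Fri morning→Diallo, Fri afternoon→Santos, Fri evening→Santos, Sat morning→Dana.
Loads: Ibarra 1/1, Delgado 1/1, Santos 2/2, Dana 2/2, Lindqvist 2/2, Diallo 2/2.

10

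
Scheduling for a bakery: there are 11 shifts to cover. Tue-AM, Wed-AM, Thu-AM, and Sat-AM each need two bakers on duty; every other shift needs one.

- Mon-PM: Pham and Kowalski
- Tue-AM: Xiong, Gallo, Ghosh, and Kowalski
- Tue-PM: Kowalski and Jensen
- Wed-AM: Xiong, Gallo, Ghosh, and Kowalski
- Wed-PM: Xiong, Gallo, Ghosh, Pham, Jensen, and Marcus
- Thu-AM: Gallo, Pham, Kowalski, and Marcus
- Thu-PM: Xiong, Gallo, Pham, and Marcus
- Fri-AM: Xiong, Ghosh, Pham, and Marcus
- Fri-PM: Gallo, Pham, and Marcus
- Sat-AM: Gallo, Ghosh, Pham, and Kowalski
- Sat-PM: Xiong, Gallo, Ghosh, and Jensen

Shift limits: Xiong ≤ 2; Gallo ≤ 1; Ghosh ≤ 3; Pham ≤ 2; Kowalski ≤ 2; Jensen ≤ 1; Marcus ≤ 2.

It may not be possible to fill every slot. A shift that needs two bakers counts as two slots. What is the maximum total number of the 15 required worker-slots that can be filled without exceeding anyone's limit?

13

Total capacity across all bakers is 2+1+3+2+2+1+2 = 13, and 15 slots are needed, so at most 13 can be filled.
An assignment achieving 13: Mon-PM→Pham, Tue-AM→Xiong+Ghosh, Tue-PM→Kowalski, Wed-AM→Xiong+Ghosh, Wed-PM→Marcus, Thu-AM→Pham+Kowalski, Thu-PM→Marcus, Fri-AM→Ghosh, Fri-PM→Gallo, Sat-PM→Jensen.
Loads: Xiong 2/2, Gallo 1/1, Ghosh 3/3, Pham 2/2, Kowalski 2/2, Jensen 1/1, Marcus 2/2.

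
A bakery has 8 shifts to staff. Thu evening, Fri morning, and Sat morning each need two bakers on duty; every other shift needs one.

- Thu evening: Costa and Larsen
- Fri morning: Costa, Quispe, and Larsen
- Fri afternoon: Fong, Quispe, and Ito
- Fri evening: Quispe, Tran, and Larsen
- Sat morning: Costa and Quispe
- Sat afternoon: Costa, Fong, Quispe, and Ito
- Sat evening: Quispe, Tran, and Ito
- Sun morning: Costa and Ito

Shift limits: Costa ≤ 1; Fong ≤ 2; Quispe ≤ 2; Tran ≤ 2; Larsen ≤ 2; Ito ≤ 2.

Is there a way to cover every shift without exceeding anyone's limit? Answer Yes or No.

Total capacity is 11 and 11 slots are needed, so capacity alone doesn't rule it out.
Shifts {Thu evening, Sat morning} need 4 worker-slots in total, but the bakers available for any of those shifts (Costa, Quispe, and Larsen) can supply at most 3 among them. So no valid schedule exists.

No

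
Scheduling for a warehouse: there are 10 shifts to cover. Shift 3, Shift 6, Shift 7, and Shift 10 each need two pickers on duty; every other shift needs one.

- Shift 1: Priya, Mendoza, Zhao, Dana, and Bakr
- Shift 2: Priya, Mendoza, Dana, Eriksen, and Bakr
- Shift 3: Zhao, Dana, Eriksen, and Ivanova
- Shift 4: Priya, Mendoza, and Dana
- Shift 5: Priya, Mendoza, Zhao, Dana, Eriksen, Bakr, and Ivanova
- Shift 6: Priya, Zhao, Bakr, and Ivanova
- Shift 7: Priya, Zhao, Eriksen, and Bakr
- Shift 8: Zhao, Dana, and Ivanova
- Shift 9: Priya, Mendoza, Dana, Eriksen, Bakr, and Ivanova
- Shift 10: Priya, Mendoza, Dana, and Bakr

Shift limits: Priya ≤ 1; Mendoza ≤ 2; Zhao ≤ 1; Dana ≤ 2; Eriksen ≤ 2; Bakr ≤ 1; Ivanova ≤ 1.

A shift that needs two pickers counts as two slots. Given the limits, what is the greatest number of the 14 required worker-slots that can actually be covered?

10

Total capacity across all pickers is 1+2+1+2+2+1+1 = 10, and 14 slots are needed, so at most 10 can be filled.
An assignment achieving 10: Shift 1→Mendoza, Shift 3→Dana+Eriksen, Shift 4→Priya, Shift 6→Bakr+Ivanova, Shift 7→Eriksen, Shift 8→Zhao, Shift 10→Mendoza+Dana.
Loads: Priya 1/1, Mendoza 2/2, Zhao 1/1, Dana 2/2, Eriksen 2/2, Bakr 1/1, Ivanova 1/1.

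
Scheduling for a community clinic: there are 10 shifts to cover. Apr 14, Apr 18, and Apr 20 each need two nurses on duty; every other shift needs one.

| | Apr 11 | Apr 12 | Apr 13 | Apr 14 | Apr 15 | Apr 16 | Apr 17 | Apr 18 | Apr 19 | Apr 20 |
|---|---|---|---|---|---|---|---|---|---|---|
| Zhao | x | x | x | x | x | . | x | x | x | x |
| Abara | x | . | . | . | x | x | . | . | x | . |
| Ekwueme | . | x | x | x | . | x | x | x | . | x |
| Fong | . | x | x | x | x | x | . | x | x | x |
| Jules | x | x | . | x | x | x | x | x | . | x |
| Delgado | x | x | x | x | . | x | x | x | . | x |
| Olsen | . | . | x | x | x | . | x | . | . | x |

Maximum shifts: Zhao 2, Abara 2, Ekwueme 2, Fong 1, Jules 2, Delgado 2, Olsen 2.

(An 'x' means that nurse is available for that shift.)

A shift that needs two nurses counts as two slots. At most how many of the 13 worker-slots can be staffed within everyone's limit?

Total capacity across all nurses is 2+2+2+1+2+2+2 = 13, and 13 slots are needed, so at most 13 can be filled.
An assignment achieving 13: Apr 11→Zhao, Apr 12→Ekwueme, Apr 13→Ekwueme, Apr 14→Delgado+Olsen, Apr 15→Abara, Apr 16→Abara, Apr 17→Jules, Apr 18→Fong+Jules, Apr 19→Zhao, Apr 20→Delgado+Olsen.
Loads: Zhao 2/2, Abara 2/2, Ekwueme 2/2, Fong 1/1, Jules 2/2, Delgado 2/2, Olsen 2/2.

13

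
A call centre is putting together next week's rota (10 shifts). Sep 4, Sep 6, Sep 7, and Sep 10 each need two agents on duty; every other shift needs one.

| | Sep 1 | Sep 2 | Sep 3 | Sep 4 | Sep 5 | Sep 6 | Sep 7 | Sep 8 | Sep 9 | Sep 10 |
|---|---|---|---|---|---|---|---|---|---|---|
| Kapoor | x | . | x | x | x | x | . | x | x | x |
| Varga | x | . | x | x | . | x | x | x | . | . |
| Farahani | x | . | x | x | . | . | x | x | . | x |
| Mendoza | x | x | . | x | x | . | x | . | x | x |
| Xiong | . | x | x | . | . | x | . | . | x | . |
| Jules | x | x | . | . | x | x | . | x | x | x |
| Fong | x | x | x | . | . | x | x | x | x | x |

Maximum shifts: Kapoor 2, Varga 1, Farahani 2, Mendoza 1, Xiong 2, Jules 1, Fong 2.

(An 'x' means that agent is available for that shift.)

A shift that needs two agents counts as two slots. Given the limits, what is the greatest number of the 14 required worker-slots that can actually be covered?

Total capacity across all agents is 2+1+2+1+2+1+2 = 11, and 14 slots are needed, so at most 11 can be filled.
An assignment achieving 11: Sep 2→Mendoza, Sep 3→Farahani, Sep 4→Kapoor+Varga, Sep 5→Kapoor, Sep 6→Xiong+Jules, Sep 7→Farahani+Fong, Sep 8→Fong, Sep 9→Xiong.
Loads: Kapoor 2/2, Varga 1/1, Farahani 2/2, Mendoza 1/1, Xiong 2/2, Jules 1/1, Fong 2/2.

11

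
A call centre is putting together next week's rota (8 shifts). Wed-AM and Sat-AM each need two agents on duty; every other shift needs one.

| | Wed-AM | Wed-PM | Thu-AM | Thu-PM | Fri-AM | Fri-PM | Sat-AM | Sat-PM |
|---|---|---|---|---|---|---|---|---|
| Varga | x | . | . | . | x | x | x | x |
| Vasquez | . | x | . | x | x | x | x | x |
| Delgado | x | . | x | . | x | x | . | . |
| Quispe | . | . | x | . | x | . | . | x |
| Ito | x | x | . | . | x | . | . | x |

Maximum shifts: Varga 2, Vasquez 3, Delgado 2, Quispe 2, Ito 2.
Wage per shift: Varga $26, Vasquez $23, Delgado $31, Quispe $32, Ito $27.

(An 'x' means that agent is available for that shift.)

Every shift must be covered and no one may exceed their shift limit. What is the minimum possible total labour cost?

Thu-PM can only be covered by Vasquez, so that assignment is forced.
Sat-AM can only be covered by Varga and Vasquez, so that assignment is forced.
Picking the cheapest available agent for each shift independently would cost $248, but that ignores the shift limits.
An optimal schedule: Wed-AM→Varga+Ito, Wed-PM→Vasquez, Thu-AM→Delgado, Thu-PM→Vasquez, Fri-AM→Quispe, Fri-PM→Delgado, Sat-AM→Vasquez+Varga, Sat-PM→Ito.
Total: 26 + 27 + 23 + 31 + 23 + 32 + 31 + 23 + 26 + 27 = $269.

$269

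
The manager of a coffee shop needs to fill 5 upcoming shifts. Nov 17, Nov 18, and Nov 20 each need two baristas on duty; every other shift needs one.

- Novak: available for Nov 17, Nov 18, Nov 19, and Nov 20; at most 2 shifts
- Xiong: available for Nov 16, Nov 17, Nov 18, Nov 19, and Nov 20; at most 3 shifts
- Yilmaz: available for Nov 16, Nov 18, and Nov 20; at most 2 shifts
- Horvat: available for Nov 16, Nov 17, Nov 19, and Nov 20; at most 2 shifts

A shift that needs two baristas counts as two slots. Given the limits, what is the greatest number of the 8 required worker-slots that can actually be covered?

Total capacity across all baristas is 2+3+2+2 = 9, and 8 slots are needed, so at most 8 can be filled.
An assignment achieving 8: Nov 16→Xiong, Nov 17→Novak+Xiong, Nov 18→Novak+Xiong, Nov 19→Horvat, Nov 20→Yilmaz+Horvat.
Loads: Novak 2/2, Xiong 3/3, Yilmaz 1/2, Horvat 2/2.

8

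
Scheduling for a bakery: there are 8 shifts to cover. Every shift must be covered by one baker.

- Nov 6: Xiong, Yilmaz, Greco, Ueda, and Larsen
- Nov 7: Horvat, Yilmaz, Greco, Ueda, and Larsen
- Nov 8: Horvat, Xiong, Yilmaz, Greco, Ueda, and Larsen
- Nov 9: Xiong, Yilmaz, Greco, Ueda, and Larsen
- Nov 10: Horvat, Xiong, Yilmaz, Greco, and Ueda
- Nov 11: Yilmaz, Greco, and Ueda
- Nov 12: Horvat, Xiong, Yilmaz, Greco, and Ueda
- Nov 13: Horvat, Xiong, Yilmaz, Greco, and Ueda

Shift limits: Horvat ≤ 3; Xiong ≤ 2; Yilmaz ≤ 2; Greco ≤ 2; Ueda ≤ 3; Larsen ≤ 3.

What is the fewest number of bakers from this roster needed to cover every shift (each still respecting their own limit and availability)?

8 slots to fill and no one can take more than 3, so at least ⌈8/3⌉ = 3 bakers are needed.
Horvat, Xiong, and Ueda alone can cover everything: Nov 6→Xiong, Nov 7→Horvat, Nov 8→Horvat, Nov 9→Xiong, Nov 10→Horvat, Nov 11→Ueda, Nov 12→Ueda, Nov 13→Ueda.

3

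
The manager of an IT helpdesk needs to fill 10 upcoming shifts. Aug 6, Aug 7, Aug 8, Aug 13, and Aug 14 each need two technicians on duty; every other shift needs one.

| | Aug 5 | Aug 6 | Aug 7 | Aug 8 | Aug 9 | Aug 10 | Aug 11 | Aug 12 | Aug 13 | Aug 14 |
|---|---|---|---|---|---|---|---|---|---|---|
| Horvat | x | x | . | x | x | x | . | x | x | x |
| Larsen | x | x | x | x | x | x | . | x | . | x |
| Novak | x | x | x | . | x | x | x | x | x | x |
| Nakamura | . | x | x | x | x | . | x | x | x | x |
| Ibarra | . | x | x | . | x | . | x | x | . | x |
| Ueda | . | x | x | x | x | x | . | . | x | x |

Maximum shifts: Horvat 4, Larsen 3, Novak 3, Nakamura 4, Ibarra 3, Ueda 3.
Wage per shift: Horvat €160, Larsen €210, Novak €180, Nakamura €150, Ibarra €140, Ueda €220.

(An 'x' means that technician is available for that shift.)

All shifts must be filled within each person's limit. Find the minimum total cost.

€2410

Picking the cheapest available technician for each shift independently would cost €2230, but that ignores the shift limits.
An optimal schedule: Aug 5→Horvat, Aug 6→Nakamura+Novak, Aug 7→Nakamura+Novak, Aug 8→Nakamura+Horvat, Aug 9→Ibarra, Aug 10→Horvat, Aug 11→Ibarra, Aug 12→Ibarra, Aug 13→Nakamura+Horvat, Aug 14→Novak+Larsen.
Total: 160 + 150 + 180 + 150 + 180 + 150 + 160 + 140 + 160 + 140 + 140 + 150 + 160 + 180 + 210 = €2410.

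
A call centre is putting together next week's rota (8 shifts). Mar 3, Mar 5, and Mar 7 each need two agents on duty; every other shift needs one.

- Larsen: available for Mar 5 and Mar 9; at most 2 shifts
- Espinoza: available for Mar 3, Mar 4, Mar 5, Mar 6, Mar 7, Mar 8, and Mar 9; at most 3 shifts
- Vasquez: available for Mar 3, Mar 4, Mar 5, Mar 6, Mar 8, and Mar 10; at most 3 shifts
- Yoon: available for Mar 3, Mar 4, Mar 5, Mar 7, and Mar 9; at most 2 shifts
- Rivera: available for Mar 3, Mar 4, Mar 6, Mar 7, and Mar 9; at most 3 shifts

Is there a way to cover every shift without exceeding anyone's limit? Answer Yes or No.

Yes

Mar 10 can only be covered by Vasquez, so that assignment is forced.
One valid schedule: Mar 3→Vasquez+Rivera, Mar 4→Vasquez, Mar 5→Larsen+Yoon, Mar 6→Espinoza, Mar 7→Espinoza+Yoon, Mar 8→Espinoza, Mar 9→Larsen, Mar 10→Vasquez.
Loads: Larsen 2/2, Espinoza 3/3, Vasquez 3/3, Yoon 2/2, Rivera 1/3 — all within limits.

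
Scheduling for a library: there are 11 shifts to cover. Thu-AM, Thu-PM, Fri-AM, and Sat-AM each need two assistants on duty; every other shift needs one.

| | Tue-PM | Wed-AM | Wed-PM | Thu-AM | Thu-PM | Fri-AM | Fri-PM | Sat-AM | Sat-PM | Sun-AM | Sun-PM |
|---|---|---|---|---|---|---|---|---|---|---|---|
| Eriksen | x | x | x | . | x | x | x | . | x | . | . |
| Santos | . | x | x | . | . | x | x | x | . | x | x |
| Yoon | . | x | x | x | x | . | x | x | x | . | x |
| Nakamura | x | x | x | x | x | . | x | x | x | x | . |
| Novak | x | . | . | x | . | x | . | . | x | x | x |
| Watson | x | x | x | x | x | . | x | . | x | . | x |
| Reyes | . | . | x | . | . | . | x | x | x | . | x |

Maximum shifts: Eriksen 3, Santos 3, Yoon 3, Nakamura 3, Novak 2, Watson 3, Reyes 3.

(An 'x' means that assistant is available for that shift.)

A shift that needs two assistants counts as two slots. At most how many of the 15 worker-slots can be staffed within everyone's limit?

15

Total capacity across all assistants is 3+3+3+3+2+3+3 = 20, and 15 slots are needed, so at most 15 can be filled.
An assignment achieving 15: Tue-PM→Eriksen, Wed-AM→Nakamura, Wed-PM→Nakamura, Thu-AM→Yoon+Nakamura, Thu-PM→Eriksen+Yoon, Fri-AM→Eriksen+Santos, Fri-PM→Watson, Sat-AM→Santos+Yoon, Sat-PM→Novak, Sun-AM→Santos, Sun-PM→Novak.
Loads: Eriksen 3/3, Santos 3/3, Yoon 3/3, Nakamura 3/3, Novak 2/2, Watson 1/3, Reyes 0/3.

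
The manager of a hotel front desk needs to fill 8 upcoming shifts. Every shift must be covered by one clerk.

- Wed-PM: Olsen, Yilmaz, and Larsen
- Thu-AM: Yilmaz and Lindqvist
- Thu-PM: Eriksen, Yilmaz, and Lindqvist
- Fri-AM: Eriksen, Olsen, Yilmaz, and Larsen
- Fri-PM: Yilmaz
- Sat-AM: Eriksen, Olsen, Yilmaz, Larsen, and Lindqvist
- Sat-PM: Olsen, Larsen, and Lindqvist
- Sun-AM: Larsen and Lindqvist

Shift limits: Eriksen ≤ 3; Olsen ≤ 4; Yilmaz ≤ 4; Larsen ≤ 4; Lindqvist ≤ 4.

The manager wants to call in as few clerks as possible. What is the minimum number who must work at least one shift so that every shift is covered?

8 slots to fill and no one can take more than 4, so at least ⌈8/4⌉ = 2 clerks are needed.
Yilmaz and Larsen alone can cover everything: Wed-PM→Yilmaz, Thu-AM→Yilmaz, Thu-PM→Yilmaz, Fri-AM→Larsen, Fri-PM→Yilmaz, Sat-AM→Larsen, Sat-PM→Larsen, Sun-AM→Larsen.

2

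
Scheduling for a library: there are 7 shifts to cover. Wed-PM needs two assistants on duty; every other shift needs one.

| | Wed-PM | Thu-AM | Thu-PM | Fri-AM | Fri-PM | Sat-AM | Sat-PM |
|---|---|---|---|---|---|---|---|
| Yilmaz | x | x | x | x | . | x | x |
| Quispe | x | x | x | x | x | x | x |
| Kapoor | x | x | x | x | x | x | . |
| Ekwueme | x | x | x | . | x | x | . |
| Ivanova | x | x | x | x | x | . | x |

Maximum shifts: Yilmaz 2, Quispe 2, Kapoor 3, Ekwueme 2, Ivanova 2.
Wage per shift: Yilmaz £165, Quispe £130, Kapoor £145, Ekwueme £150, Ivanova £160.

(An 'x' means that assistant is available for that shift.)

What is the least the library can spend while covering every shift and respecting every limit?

Picking the cheapest available assistant for each shift independently would cost £1055, but that ignores the shift limits.
An optimal schedule: Wed-PM→Ekwueme+Ivanova, Thu-AM→Kapoor, Thu-PM→Ekwueme, Fri-AM→Quispe, Fri-PM→Kapoor, Sat-AM→Kapoor, Sat-PM→Quispe.
Total: 150 + 160 + 145 + 150 + 130 + 145 + 145 + 130 = £1155.

£1155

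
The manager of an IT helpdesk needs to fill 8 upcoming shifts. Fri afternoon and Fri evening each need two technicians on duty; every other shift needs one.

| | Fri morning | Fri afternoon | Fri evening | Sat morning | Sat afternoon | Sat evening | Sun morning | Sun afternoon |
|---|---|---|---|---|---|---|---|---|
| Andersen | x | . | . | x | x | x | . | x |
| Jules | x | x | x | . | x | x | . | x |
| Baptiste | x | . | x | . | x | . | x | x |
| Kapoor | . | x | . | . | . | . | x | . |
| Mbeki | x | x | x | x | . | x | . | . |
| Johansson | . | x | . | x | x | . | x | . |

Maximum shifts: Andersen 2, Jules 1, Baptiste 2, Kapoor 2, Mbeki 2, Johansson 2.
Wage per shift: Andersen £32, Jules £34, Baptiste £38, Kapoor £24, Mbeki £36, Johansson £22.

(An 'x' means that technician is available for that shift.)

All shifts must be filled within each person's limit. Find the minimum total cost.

£300

Picking the cheapest available technician for each shift independently would cost £278, but that ignores the shift limits.
An optimal schedule: Fri morning→Mbeki, Fri afternoon→Johansson+Kapoor, Fri evening→Jules+Mbeki, Sat morning→Johansson, Sat afternoon→Baptiste, Sat evening→Andersen, Sun morning→Kapoor, Sun afternoon→Andersen.
Total: 36 + 22 + 24 + 34 + 36 + 22 + 38 + 32 + 24 + 32 = £300.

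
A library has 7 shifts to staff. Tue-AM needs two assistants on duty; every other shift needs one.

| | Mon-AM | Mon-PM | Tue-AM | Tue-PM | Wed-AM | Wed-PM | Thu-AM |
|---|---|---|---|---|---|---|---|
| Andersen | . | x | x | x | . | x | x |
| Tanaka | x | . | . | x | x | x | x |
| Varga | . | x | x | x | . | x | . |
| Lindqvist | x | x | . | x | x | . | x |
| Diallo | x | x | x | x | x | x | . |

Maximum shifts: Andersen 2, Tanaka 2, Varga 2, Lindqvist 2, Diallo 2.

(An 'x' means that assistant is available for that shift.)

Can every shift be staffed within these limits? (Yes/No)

One valid schedule: Mon-AM→Tanaka, Mon-PM→Varga, Tue-AM→Andersen+Varga, Tue-PM→Lindqvist, Wed-AM→Tanaka, Wed-PM→Diallo, Thu-AM→Andersen.
Loads: Andersen 2/2, Tanaka 2/2, Varga 2/2, Lindqvist 1/2, Diallo 1/2 — all within limits.

Yes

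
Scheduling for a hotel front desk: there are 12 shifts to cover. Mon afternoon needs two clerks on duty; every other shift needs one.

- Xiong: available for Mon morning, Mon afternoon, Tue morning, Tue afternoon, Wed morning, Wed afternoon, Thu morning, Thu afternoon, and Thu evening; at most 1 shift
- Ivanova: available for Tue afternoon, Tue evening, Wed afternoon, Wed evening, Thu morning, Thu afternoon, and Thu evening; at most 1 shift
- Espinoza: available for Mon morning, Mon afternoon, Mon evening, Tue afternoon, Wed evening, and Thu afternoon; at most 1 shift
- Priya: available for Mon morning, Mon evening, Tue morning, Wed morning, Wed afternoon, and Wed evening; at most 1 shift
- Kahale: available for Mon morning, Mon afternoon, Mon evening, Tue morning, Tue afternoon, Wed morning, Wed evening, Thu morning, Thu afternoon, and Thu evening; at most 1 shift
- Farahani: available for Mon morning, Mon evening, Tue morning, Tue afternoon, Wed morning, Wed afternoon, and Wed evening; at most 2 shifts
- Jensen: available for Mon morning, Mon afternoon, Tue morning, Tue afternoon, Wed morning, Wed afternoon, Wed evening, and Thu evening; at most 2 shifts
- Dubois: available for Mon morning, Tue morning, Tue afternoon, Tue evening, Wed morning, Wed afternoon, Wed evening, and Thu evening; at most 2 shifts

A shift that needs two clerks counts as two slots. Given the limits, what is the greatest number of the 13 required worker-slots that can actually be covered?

Total capacity across all clerks is 1+1+1+1+1+2+2+2 = 11, and 13 slots are needed, so at most 11 can be filled.
An assignment achieving 11: Mon morning→Dubois, Mon afternoon→Espinoza+Kahale, Mon evening→Priya, Tue morning→Farahani, Tue afternoon→Dubois, Tue evening→Ivanova, Wed morning→Farahani, Wed afternoon→Jensen, Thu morning→Xiong, Thu evening→Jensen.
Loads: Xiong 1/1, Ivanova 1/1, Espinoza 1/1, Priya 1/1, Kahale 1/1, Farahani 2/2, Jensen 2/2, Dubois 2/2.

11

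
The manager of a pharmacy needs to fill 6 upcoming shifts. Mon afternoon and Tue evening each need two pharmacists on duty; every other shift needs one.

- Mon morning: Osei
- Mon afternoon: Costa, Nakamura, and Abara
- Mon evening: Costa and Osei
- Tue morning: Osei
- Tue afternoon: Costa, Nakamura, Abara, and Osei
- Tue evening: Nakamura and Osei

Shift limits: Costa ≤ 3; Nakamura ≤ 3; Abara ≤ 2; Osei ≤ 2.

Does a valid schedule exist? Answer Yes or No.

No

Total capacity is 10 and 8 slots are needed, so capacity alone doesn't rule it out.
Shifts {Mon morning, Tue morning, Tue evening} need 4 worker-slots in total, but the pharmacists available for any of those shifts (Nakamura and Osei) can supply at most 3 among them. So no valid schedule exists.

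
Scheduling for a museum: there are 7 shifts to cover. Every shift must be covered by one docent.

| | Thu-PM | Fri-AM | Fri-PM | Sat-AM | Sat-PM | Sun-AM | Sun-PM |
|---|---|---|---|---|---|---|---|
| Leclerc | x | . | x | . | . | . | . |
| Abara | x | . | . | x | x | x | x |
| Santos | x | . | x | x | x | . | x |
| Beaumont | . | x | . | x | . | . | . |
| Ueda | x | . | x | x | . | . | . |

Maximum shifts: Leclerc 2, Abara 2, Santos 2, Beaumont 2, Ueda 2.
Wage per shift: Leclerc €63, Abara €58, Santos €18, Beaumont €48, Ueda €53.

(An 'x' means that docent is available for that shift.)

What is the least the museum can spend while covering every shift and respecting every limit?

Fri-AM can only be covered by Beaumont, so that assignment is forced.
Sun-AM can only be covered by Abara, so that assignment is forced.
Picking the cheapest available docent for each shift independently would cost €196, but that ignores the shift limits.
An optimal schedule: Thu-PM→Ueda, Fri-AM→Beaumont, Fri-PM→Ueda, Sat-AM→Beaumont, Sat-PM→Santos, Sun-AM→Abara, Sun-PM→Santos.
Total: 53 + 48 + 53 + 48 + 18 + 58 + 18 = €296.

€296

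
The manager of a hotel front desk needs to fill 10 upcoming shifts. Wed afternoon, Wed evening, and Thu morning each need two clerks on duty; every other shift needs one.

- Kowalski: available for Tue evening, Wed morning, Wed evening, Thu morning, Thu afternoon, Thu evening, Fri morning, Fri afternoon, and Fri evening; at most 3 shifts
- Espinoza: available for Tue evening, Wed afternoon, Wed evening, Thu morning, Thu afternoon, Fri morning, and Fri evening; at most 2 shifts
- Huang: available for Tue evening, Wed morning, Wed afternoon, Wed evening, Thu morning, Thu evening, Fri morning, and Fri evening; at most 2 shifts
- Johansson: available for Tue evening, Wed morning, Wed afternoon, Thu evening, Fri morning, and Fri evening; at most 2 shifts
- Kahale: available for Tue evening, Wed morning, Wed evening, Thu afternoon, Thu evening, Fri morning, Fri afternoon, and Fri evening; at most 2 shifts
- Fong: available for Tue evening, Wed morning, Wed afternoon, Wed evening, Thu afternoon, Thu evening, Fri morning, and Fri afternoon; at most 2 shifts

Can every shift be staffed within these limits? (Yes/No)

One valid schedule: Tue evening→Johansson, Wed morning→Huang, Wed afternoon→Johansson+Fong, Wed evening→Kahale+Fong, Thu morning→Kowalski+Espinoza, Thu afternoon→Kowalski, Thu evening→Huang, Fri morning→Kahale, Fri afternoon→Kowalski, Fri evening→Espinoza.
Loads: Kowalski 3/3, Espinoza 2/2, Huang 2/2, Johansson 2/2, Kahale 2/2, Fong 2/2 — all within limits.

Yes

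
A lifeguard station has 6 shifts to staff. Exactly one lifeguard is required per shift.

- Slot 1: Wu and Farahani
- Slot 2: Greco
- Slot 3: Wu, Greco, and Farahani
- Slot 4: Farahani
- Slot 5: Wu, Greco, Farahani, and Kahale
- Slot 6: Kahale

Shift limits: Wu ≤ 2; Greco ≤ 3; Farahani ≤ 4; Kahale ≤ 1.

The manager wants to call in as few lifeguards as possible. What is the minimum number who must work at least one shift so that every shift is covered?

6 slots to fill and no one can take more than 4, so at least ⌈6/4⌉ = 2 lifeguards are needed.
Shifts {Slot 1, Slot 2, Slot 6} need 3 slots, but among the lifeguards available for them (Wu, Greco, Farahani, and Kahale) any 2 together supply at most 2. So 2 lifeguards are not enough.
Greco, Farahani, and Kahale alone can cover everything: Slot 1→Farahani, Slot 2→Greco, Slot 3→Greco, Slot 4→Farahani, Slot 5→Greco, Slot 6→Kahale.

3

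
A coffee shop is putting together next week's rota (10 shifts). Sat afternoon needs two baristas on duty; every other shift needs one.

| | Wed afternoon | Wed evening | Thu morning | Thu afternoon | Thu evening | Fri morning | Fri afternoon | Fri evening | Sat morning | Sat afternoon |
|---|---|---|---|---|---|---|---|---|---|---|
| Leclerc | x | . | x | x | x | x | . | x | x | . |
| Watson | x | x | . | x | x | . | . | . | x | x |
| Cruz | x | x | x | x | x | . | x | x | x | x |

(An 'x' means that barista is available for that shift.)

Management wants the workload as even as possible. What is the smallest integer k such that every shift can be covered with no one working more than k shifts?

4

With 3 baristas and 11 worker-slots to fill, someone must work at least ⌈11/3⌉ = 4 shifts, so k ≥ 4.
k = 4 works: Wed afternoon→Leclerc, Wed evening→Watson, Thu morning→Leclerc, Thu afternoon→Watson, Thu evening→Watson, Fri morning→Leclerc, Fri afternoon→Cruz, Fri evening→Leclerc, Sat morning→Cruz, Sat afternoon→Watson+Cruz.
Loads: Leclerc 4, Watson 4, Cruz 3 — all ≤ 4.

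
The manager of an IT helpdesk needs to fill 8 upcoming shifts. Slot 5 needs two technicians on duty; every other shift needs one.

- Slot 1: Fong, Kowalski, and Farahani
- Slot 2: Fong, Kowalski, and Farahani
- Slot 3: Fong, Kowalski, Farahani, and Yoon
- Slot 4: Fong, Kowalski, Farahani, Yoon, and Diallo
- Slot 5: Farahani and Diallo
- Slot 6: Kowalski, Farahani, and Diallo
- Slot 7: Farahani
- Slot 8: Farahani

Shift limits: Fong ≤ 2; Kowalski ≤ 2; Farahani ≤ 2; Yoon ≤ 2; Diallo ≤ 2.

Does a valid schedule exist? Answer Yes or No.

Total capacity is 10 and 9 slots are needed, so capacity alone doesn't rule it out.
Shifts {Slot 5, Slot 7, Slot 8} need 4 worker-slots in total, but the technicians available for any of those shifts (Farahani and Diallo) can supply at most 3 among them. So no valid schedule exists.

No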